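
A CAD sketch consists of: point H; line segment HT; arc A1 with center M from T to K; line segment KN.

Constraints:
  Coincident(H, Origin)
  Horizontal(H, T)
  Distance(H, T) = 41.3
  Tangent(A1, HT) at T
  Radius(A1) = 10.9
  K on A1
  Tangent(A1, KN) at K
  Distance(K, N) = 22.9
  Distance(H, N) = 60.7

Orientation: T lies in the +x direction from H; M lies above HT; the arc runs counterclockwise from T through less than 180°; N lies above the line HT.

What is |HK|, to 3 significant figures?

53.5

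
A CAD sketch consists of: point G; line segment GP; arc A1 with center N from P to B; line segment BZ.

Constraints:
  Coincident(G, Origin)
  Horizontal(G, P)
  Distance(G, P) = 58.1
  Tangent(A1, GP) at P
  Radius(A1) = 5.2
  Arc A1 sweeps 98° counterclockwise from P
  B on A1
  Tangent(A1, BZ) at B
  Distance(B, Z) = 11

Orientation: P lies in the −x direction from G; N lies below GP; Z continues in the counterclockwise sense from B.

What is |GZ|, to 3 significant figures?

64.0

G is at the origin; GP is horizontal with |GP| = 58.1 and P on the −x side, so P = (-58.1, 0.00). Since A1 is tangent to GP there, NP ⟂ GP, so N = P + (0, -5.2) = (-58.1, -5.20). On A1, P sits at bearing 90° from N; a 98° counterclockwise sweep puts B at bearing 188°, so B = N + 5.2·(cos 188°, sin 188°) = (-63.2, -5.92). A1 meets BZ tangentially, so NB is at right angles to BZ, so BZ runs along (−sin 188°, cos 188°); with |BZ| = 11.0, Z = (-61.7, -16.8). Then |GZ| = |Z − G| = 64.0.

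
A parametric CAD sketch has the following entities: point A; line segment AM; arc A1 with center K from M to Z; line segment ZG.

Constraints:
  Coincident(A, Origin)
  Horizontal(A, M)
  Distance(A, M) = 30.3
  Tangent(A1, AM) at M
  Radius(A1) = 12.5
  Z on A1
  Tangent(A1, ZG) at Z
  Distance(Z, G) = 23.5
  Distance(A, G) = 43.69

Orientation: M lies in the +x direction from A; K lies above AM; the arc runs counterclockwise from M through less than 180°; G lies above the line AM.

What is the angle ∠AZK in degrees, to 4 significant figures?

17.34°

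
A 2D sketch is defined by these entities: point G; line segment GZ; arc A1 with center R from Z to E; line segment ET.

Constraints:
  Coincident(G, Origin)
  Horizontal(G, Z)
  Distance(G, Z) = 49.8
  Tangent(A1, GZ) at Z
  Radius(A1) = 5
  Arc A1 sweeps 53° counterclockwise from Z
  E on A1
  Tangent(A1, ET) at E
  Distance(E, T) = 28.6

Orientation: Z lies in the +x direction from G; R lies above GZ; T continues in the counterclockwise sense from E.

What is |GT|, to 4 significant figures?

75.22

On A1, Z sits at bearing -90° from R; a 53° counterclockwise sweep puts E at bearing -37°, so E = R + 5.0·(cos -37°, sin -37°) = (53.79, 1.991). Since A1 is tangent to ET there, RE ⟂ ET, so ET runs along (−sin -37°, cos -37°); with |ET| = 28.6, T = (71.01, 24.83). Then |GT| = |T − G| = 75.22.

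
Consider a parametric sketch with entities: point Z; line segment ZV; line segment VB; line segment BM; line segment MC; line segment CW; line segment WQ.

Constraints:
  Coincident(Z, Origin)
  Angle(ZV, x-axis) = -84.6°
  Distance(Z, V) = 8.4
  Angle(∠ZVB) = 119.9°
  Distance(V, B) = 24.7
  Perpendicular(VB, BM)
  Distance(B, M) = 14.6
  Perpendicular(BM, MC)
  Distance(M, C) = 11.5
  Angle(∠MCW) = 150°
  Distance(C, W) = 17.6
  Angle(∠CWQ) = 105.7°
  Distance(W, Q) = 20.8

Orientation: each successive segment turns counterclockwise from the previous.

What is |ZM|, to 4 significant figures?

29.80

Z is at the origin; ZV runs at -84.6° with length 8.4, so V = (0.7905, -8.363). ∠ZVB = 119.9° gives VB at -24.50° from the x-axis; with |VB| = 24.7, B = (23.27, -18.61). The perpendicularity gives BM at right angles to VB, so BM runs at 65.50°; with |BM| = 14.6, M = (29.32, -5.320). Then |ZM| = |M − Z| = 29.80.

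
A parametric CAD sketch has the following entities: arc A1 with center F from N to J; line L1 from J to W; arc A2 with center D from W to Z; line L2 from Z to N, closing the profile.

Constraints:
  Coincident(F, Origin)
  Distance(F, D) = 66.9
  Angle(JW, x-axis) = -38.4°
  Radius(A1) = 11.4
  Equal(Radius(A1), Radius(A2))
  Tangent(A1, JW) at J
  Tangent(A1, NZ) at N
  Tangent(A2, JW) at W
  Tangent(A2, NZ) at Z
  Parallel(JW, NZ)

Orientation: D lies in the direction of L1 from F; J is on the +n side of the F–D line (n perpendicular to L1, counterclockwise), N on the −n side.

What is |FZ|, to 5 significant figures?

67.864

The slot axis is L1's direction at -38.4°, so u = (cos -38.4°, sin -38.4°) = (0.78369, -0.62115) and n = (−sin -38.4°, cos -38.4°) = (0.62115, 0.78369). F is at the origin and D lies 66.9 along u from F, so D = 66.9·u = (52.429, -41.555). Tangency of A1 to both parallel lines with radius 11.4 puts J and N at F ± 11.4·n: J = (7.0811, 8.9341), N = (-7.0811, -8.9341). Equal radii place W and Z the same way about D: W = D + 11.4·n = (59.510, -32.621), Z = D − 11.4·n = (45.348, -50.489). Then |FZ| = |Z − F| = 67.864.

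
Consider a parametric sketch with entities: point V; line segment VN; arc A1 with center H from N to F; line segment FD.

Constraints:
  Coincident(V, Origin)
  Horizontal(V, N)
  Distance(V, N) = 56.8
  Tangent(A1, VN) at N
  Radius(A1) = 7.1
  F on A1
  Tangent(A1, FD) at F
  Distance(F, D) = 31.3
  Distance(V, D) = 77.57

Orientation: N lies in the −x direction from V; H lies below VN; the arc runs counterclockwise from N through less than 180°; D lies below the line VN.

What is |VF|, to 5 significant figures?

64.128

V is at the origin; VN is horizontal with |VN| = 56.8 and N on the −x side, so N = (-56.800, 0.0000). Tangency of A1 to VN means the radius HN is perpendicular to VN, so H = N + (0, -7.1) = (-56.800, -7.1000). Since HF ⟂ FD (tangency), |HD| = √(7.1² + 31.3²) = 32.095 regardless of where F sits on A1. So D lies on both circle(V, 77.57) and circle(H, 32.095); the below-VN intersection is D = (-68.101, -37.140). F is the foot of the tangent from D: F = (-63.834, -6.1320).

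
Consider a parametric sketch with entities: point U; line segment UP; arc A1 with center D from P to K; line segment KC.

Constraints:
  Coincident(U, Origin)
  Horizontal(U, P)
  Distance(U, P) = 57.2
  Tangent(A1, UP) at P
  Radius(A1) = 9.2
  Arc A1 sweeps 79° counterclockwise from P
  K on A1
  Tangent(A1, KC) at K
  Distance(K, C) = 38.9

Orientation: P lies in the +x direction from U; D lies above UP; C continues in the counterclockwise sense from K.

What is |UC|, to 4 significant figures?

86.64

U is at the origin; UP is horizontal with |UP| = 57.2 and P on the +x side, so P = (57.20, 0.000). A1 meets UP tangentially, so DP is at right angles to UP, so D = P + (0, 9.2) = (57.20, 9.200). On A1, P sits at bearing -90° from D; a 79° counterclockwise sweep puts K at bearing -11°, so K = D + 9.2·(cos -11°, sin -11°) = (66.23, 7.445). A1 meets KC tangentially, so DK is at right angles to KC, so KC runs along (−sin -11°, cos -11°); with |KC| = 38.9, C = (73.65, 45.63). Then |UC| = |C − U| = 86.64.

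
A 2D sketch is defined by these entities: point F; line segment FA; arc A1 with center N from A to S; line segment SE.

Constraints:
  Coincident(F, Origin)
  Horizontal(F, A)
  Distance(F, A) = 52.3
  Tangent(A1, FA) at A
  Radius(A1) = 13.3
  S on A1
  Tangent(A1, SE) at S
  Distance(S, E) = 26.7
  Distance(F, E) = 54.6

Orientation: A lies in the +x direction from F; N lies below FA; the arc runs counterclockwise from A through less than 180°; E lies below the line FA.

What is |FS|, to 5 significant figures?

41.030

Checks: |NS| = 13.30 ✓; ∠(NS, SE) = 90.00° ✓; |SE| = 26.70 ✓; |FE| = 54.60 ✓.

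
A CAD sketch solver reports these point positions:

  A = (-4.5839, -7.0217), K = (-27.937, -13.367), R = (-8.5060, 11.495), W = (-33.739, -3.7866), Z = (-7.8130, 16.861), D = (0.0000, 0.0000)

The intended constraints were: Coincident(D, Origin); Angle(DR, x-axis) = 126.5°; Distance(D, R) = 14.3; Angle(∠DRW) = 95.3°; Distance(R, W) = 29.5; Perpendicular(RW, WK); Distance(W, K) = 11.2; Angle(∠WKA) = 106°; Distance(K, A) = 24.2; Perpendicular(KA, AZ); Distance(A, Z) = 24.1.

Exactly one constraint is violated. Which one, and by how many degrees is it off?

Perpendicular(KA, AZ) — off by 7.50°.

D = (0.00, 0.00) ✓; DR at 126.5° ✓; |DR| = 14.30 ✓; ∠DRW = 95.30° ✓; |RW| = 29.50 ✓; ∠(RW, WK) = 90.00° ✓; |WK| = 11.20 ✓; ∠WKA = 106.0° ✓; |KA| = 24.20 ✓; ∠(KA, AZ) = 82.50° ✗; |AZ| = 24.10 ✓.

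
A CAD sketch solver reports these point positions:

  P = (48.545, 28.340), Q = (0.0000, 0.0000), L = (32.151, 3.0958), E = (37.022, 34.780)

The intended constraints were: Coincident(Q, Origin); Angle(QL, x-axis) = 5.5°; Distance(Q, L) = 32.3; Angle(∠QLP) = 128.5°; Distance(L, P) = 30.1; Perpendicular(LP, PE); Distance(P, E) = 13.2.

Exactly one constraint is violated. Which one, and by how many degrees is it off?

Perpendicular(LP, PE) — off by 3.80°.

Q = (0.00, 0.00) ✓; QL at 5.500° ✓; |QL| = 32.30 ✓; ∠QLP = 128.5° ✓; |LP| = 30.10 ✓; ∠(LP, PE) = 93.80° ✗; |PE| = 13.20 ✓.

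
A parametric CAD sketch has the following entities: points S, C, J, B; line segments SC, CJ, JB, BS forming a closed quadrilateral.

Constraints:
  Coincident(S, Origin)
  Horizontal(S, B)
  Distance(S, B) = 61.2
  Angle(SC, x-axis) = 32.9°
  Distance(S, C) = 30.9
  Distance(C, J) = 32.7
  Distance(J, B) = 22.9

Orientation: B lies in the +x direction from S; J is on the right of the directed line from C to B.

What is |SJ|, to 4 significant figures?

43.31

Checks: |CJ| = 32.70 ✓; |JB| = 22.90 ✓.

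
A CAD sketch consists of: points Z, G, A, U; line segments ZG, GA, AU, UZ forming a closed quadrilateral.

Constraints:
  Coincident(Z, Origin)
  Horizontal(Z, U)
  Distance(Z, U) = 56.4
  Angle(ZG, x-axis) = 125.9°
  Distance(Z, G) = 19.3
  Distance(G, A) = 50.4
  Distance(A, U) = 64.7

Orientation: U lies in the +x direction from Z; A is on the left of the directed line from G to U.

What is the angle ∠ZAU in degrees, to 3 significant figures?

54.3°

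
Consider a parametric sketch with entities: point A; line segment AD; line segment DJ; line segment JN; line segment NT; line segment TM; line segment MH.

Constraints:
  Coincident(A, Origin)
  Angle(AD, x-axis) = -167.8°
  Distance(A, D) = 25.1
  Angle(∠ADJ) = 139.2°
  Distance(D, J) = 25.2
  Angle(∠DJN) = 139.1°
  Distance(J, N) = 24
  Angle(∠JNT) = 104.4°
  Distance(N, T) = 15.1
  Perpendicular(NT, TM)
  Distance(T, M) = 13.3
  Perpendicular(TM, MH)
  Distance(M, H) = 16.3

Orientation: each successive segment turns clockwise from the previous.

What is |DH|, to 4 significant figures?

33.14

A is at the origin; AD runs at -167.8° with length 25.1, so D = (-24.53, -5.304). ∠ADJ = 139.2° gives DJ at 151.4° from the x-axis; with |DJ| = 25.2, J = (-46.66, 6.759). ∠DJN = 139.1° gives JN at 110.5° from the x-axis; with |JN| = 24.0, N = (-55.06, 29.24). ∠JNT = 104.4° gives NT at 34.90° from the x-axis; with |NT| = 15.1, T = (-42.68, 37.88). NT ⟂ TM, so TM runs at -55.10°; with |TM| = 13.3, M = (-35.07, 26.97). TM ⟂ MH, so MH runs at -145.1°; with |MH| = 16.3, H = (-48.44, 17.64). Then |DH| = |H − D| = 33.14.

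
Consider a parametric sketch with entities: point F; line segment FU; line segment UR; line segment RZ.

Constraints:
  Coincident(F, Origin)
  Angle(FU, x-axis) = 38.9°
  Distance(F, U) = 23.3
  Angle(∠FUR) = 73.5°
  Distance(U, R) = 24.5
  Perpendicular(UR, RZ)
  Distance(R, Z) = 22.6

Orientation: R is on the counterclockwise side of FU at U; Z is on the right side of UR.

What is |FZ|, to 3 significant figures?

48.4

∠FUR = 73.5°, so UR runs at 38.9° + (180° − 73.5°) = 145° from the x-axis; with |UR| = 24.5, R = U + 24.5·(cos 145°, sin 145°) = (-2.03, 28.5). UR is perpendicular to RZ; with |RZ| = 22.6 on the right of UR, Z = R + 22.6·(0.568, 0.823) = (10.8, 47.1). Then |FZ| = |Z − F| = 48.4.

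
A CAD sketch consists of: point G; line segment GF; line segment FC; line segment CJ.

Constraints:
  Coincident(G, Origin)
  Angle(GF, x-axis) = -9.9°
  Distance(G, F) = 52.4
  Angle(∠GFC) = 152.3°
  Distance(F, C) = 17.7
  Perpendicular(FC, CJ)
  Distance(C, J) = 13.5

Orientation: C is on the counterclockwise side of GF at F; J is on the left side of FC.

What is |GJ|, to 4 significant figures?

65.01

∠GFC = 152.3°, so FC runs at -9.9° + (180° − 152.3°) = 17.80° from the x-axis; with |FC| = 17.7, C = F + 17.7·(cos 17.80°, sin 17.80°) = (68.47, -3.598). FC is perpendicular to CJ; with |CJ| = 13.5 on the left of FC, J = C + 13.5·(-0.3057, 0.9521) = (64.35, 9.255). Then |GJ| = |J − G| = 65.01.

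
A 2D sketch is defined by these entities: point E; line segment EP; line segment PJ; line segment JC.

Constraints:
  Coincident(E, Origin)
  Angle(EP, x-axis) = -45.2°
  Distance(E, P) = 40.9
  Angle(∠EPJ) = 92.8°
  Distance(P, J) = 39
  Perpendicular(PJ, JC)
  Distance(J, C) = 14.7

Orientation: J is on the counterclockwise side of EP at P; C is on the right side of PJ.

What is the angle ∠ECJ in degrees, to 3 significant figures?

36.4°

∠EPJ = 92.8°, so PJ runs at -45.2° + (180° − 92.8°) = 42.0° from the x-axis; with |PJ| = 39.0, J = P + 39.0·(cos 42.0°, sin 42.0°) = (57.8, -2.93). The perpendicularity gives JC at right angles to PJ; with |JC| = 14.7 on the right of PJ, C = J + 14.7·(0.669, -0.743) = (67.6, -13.8). Then cos ∠ECJ = CE·CJ / (|CE||CJ|), giving 36.4°.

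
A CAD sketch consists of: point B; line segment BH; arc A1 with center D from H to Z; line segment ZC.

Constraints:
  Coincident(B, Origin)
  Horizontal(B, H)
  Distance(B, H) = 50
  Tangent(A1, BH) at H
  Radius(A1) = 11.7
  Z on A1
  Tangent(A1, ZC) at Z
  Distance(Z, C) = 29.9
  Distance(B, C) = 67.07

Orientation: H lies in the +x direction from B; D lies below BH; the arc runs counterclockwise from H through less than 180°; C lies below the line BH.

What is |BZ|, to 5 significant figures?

42.440

B is at the origin; BH is horizontal with |BH| = 50.0 and H on the +x side, so H = (50.000, 0.0000). Tangency of A1 to BH means the radius DH is perpendicular to BH, so D = H + (0, -11.7) = (50.000, -11.700). Since DZ ⟂ ZC (tangency), |DC| = √(11.7² + 29.9²) = 32.108 regardless of where Z sits on A1. So C lies on both circle(B, 67.07) and circle(D, 32.108); the below-BH intersection is C = (50.795, -43.798). Z is the foot of the tangent from C: Z = (39.213, -16.232).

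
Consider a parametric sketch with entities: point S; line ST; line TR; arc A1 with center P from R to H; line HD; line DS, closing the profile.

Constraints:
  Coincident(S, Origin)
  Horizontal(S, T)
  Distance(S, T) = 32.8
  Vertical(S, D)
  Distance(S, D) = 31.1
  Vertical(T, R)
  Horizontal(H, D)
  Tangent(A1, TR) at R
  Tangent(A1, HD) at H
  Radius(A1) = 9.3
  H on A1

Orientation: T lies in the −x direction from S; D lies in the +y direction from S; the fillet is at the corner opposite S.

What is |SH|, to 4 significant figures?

38.98

S is at the origin; ST is horizontal with |ST| = 32.8 and T on the −x side, so T = (-32.80, 0.000). S and D share the same x with |SD| = 31.1 and D on the +y side, so D = (0.000, 31.10). The virtual corner opposite S is at (-32.80, 31.10). Tangency of A1 to TR means the radius PR is perpendicular to TR and since A1 is tangent to HD there, PH ⟂ HD, with radius 9.3, so the center P sits 9.3 in from both sides at P = (-23.50, 21.80). That places the tangent points at R = (-32.80, 21.80) on TR and H = (-23.50, 31.10) on HD. Then |SH| = |H − S| = 38.98.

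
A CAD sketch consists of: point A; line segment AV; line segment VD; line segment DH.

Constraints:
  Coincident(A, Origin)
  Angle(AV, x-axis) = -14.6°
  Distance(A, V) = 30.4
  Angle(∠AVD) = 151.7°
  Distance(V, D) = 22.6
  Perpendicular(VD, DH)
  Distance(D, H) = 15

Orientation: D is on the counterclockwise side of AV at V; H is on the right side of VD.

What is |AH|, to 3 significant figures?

57.5

A is at the origin; AV runs at -14.6° with length 30.4, so V = 30.4·(cos -14.6°, sin -14.6°) = (29.4, -7.66). ∠AVD = 151.7°, so VD runs at -14.6° + (180° − 151.7°) = 13.7° from the x-axis; with |VD| = 22.6, D = V + 22.6·(cos 13.7°, sin 13.7°) = (51.4, -2.31). VD ⟂ DH; with |DH| = 15.0 on the right of VD, H = D + 15.0·(0.237, -0.972) = (54.9, -16.9). Then |AH| = |H − A| = 57.5.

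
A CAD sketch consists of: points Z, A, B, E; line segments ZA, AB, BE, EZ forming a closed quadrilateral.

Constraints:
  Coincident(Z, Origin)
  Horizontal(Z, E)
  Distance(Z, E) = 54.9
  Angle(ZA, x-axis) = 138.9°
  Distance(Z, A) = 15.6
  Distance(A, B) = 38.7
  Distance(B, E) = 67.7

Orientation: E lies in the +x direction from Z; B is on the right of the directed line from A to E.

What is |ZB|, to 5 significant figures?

28.896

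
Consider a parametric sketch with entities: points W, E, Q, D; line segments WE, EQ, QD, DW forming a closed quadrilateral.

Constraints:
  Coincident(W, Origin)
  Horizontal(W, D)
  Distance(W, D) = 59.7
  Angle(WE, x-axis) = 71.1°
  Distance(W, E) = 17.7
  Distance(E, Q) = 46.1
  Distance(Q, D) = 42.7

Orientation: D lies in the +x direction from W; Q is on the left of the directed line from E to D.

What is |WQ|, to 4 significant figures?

60.66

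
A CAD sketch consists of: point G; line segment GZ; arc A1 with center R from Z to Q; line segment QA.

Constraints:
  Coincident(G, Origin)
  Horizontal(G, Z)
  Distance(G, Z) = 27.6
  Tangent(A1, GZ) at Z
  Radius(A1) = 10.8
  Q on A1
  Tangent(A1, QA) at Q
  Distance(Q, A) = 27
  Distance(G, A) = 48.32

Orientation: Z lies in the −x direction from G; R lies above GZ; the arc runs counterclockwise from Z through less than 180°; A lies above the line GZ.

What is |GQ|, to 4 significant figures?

22.88

G is at the origin; G and Z share the same y with |GZ| = 27.6 and Z on the −x side, so Z = (-27.60, 0.000). A1 meets GZ tangentially, so RZ is at right angles to GZ, so R = Z + (0, 10.8) = (-27.60, 10.80). Since RQ ⟂ QA (tangency), |RA| = √(10.8² + 27.0²) = 29.08 regardless of where Q sits on A1. So A lies on both circle(G, 48.32) and circle(R, 29.08); the above-GZ intersection is A = (-27.29, 39.88). Q is the foot of the tangent from A: Q = (-17.53, 14.70).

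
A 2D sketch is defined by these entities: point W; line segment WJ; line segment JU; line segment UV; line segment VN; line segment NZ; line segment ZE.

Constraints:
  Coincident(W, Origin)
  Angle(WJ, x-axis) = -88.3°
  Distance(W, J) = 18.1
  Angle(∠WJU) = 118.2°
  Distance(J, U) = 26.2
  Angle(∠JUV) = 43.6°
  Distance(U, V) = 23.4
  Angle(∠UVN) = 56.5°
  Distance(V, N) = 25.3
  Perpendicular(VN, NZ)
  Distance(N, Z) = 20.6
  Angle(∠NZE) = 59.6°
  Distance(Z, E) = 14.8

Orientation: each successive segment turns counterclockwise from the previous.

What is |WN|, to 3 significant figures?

28.1

∠JUV = 43.6° gives UV at 110° from the x-axis; with |UV| = 23.4, V = (16.0, -7.78). ∠UVN = 56.5° gives VN at -127° from the x-axis; with |VN| = 25.3, N = (0.935, -28.1). Then |WN| = |N − W| = 28.1.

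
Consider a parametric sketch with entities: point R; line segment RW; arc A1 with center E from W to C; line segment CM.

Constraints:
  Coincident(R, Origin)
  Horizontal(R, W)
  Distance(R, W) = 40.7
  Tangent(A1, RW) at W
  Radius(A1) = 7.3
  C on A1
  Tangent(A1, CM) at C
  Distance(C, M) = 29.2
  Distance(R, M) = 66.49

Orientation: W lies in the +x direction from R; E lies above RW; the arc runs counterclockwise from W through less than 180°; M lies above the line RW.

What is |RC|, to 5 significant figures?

47.671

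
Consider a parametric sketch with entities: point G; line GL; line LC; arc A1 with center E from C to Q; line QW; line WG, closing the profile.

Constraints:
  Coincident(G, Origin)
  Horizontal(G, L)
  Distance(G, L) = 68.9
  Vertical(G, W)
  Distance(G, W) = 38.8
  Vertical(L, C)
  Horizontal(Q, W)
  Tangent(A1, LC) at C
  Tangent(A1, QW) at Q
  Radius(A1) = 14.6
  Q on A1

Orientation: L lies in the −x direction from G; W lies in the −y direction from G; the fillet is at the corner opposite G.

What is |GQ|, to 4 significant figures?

66.74

G is at the origin; G and L share the same y with |GL| = 68.9 and L on the −x side, so L = (-68.90, 0.000). GW is vertical with |GW| = 38.8 and W on the −y side, so W = (0.000, -38.80). The virtual corner opposite G is at (-68.90, -38.80). Tangency of A1 to LC means the radius EC is perpendicular to LC and A1 meets QW tangentially, so EQ is at right angles to QW, with radius 14.6, so the center E sits 14.6 in from both sides at E = (-54.30, -24.20). That places the tangent points at C = (-68.90, -24.20) on LC and Q = (-54.30, -38.80) on QW. Then |GQ| = |Q − G| = 66.74.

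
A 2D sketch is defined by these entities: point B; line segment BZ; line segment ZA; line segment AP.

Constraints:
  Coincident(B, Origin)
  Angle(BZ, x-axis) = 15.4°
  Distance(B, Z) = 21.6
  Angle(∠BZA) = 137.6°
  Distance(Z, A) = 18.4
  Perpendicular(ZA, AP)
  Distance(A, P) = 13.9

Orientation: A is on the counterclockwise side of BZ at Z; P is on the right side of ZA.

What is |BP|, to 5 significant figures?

44.612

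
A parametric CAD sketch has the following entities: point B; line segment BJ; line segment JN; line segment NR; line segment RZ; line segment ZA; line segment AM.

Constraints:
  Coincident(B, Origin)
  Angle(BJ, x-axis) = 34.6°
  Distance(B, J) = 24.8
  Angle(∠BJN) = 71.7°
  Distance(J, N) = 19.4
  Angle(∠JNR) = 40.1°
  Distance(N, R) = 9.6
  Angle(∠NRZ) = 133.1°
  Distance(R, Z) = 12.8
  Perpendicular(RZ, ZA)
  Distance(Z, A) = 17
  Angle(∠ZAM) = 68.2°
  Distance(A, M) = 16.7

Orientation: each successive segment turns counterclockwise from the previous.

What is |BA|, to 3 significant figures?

36.3

B is at the origin; BJ runs at 34.6° with length 24.8, so J = (20.4, 14.1). ∠BJN = 71.7° gives JN at 143° from the x-axis; with |JN| = 19.4, N = (4.94, 25.8). ∠JNR = 40.1° gives NR at -77.2° from the x-axis; with |NR| = 9.6, R = (7.07, 16.4). ∠NRZ = 133.1° gives RZ at -30.3° from the x-axis; with |RZ| = 12.8, Z = (18.1, 9.97). The perpendicularity gives ZA at right angles to RZ, so ZA runs at 59.7°; with |ZA| = 17.0, A = (26.7, 24.6). Then |BA| = |A − B| = 36.3.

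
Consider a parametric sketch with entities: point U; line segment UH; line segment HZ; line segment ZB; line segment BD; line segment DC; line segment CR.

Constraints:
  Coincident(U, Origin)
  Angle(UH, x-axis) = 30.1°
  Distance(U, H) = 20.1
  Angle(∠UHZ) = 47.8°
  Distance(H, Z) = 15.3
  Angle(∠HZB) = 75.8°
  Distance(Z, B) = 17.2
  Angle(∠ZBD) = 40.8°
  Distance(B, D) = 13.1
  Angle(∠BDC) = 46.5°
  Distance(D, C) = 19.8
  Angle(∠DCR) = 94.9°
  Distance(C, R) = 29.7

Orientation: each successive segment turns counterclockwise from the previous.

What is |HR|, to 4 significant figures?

43.65

U is at the origin; UH runs at 30.1° with length 20.1, so H = (17.39, 10.08). ∠UHZ = 47.8° gives HZ at 162.3° from the x-axis; with |HZ| = 15.3, Z = (2.814, 14.73). ∠HZB = 75.8° gives ZB at -93.50° from the x-axis; with |ZB| = 17.2, B = (1.764, -2.436). ∠ZBD = 40.8° gives BD at 45.70° from the x-axis; with |BD| = 13.1, D = (10.91, 6.940). ∠BDC = 46.5° gives DC at 179.2° from the x-axis; with |DC| = 19.8, C = (-8.885, 7.216). ∠DCR = 94.9° gives CR at -95.70° from the x-axis; with |CR| = 29.7, R = (-11.83, -22.34). Then |HR| = |R − H| = 43.65.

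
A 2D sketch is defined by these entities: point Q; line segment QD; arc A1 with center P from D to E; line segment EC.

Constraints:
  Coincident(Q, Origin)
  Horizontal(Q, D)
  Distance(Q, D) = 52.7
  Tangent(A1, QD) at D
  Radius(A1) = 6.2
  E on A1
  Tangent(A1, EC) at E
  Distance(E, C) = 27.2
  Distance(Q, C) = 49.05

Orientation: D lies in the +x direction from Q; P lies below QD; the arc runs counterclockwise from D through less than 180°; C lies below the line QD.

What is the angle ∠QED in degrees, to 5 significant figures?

138.47°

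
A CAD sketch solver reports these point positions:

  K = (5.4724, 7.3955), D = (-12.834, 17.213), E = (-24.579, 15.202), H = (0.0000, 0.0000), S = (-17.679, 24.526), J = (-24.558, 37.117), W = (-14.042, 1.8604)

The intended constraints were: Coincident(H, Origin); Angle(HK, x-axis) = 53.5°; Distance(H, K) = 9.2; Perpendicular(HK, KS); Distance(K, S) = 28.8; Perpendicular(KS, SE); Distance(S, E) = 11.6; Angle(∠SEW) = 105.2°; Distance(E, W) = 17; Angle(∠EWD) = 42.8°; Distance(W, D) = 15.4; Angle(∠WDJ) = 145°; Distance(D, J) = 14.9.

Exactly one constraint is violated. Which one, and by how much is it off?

Distance(D, J) = 14.9 — off by 8.20.

H = (0.00, 0.00) ✓; HK at 53.50° ✓; |HK| = 9.200 ✓; ∠(HK, KS) = 90.00° ✓; |KS| = 28.80 ✓; ∠(KS, SE) = 90.00° ✓; |SE| = 11.60 ✓; ∠SEW = 105.2° ✓; |EW| = 17.00 ✓; ∠EWD = 42.80° ✓; |WD| = 15.40 ✓; ∠WDJ = 145.0° ✓; |DJ| = 23.10 ✗.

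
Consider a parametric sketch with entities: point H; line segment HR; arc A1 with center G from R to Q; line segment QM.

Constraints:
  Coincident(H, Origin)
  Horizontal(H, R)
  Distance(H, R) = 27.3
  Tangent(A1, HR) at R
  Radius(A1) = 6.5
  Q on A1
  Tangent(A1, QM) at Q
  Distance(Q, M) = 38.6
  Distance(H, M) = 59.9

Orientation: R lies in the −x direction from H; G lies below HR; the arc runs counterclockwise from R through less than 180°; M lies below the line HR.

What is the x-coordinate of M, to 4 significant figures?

-41.88

H is at the origin; H and R share the same y with |HR| = 27.3 and R on the −x side, so R = (-27.30, 0.000). The tangent condition forces GR to be normal to HR, so G = R + (0, -6.5) = (-27.30, -6.500). Since GQ ⟂ QM (tangency), |GM| = √(6.5² + 38.6²) = 39.14 regardless of where Q sits on A1. So M lies on both circle(H, 59.9) and circle(G, 39.14); the below-HR intersection is M = (-41.88, -42.83). Q is the foot of the tangent from M: Q = (-33.65, -5.114).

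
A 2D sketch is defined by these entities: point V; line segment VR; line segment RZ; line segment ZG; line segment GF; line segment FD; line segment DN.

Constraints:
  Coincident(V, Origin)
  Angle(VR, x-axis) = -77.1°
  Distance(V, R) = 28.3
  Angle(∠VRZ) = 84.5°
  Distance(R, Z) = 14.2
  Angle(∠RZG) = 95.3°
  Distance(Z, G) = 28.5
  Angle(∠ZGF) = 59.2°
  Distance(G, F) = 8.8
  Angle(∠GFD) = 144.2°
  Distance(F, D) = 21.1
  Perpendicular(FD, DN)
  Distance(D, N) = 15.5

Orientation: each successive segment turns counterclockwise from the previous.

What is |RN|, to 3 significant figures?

12.4

V is at the origin; VR runs at -77.1° with length 28.3, so R = (6.32, -27.6). ∠VRZ = 84.5° gives RZ at 18.4° from the x-axis; with |RZ| = 14.2, Z = (19.8, -23.1). ∠RZG = 95.3° gives ZG at 103° from the x-axis; with |ZG| = 28.5, G = (13.3, 4.65). ∠ZGF = 59.2° gives GF at -136° from the x-axis; with |GF| = 8.8, F = (6.99, -1.45). ∠GFD = 144.2° gives FD at -100° from the x-axis; with |FD| = 21.1, D = (3.22, -22.2). FD is perpendicular to DN, so DN runs at -10.3°; with |DN| = 15.5, N = (18.5, -25.0). Then |RN| = |N − R| = 12.4.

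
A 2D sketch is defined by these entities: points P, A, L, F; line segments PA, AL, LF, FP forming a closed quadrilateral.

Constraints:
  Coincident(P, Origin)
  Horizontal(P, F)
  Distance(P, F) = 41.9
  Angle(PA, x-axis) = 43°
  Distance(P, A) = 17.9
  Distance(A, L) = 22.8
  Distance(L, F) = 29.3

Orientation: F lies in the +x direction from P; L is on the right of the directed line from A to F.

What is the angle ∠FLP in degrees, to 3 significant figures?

123°

P is at the origin; P and F share the same y with |PF| = 41.9 and F in +x, so F = (41.9, 0). PA runs at 43.0° with |PA| = 17.9, so A = (13.1, 12.2). L is determined by |AL| = 22.8 and |LF| = 29.3 together: it lies at the intersection of circle(A, 22.8) and circle(F, 29.3). With |AF| = 31.3, the foot of the radical line on AF is 10.2 from A and the perpendicular offset is √(22.8² − 10.2²) = 20.4. Taking the right-of-AF solution: L = (14.6, -10.5).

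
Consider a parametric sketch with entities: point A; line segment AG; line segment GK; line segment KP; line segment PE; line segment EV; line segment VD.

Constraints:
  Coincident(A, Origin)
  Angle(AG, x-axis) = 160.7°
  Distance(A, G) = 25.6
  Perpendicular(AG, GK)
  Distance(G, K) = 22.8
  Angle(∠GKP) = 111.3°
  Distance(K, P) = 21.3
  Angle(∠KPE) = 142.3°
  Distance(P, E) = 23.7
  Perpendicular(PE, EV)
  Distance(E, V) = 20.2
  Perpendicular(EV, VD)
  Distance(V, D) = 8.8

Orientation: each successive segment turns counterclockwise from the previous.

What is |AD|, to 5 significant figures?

7.5082

A is at the origin; AG runs at 160.7° with length 25.6, so G = (-24.161, 8.4612). AG ⟂ GK, so GK runs at -109.30°; with |GK| = 22.8, K = (-31.697, -13.057). ∠GKP = 111.3° gives KP at -40.600° from the x-axis; with |KP| = 21.3, P = (-15.525, -26.919). ∠KPE = 142.3° gives PE at -2.9000° from the x-axis; with |PE| = 23.7, E = (8.1451, -28.118). PE ⟂ EV, so EV runs at 87.100°; with |EV| = 20.2, V = (9.1671, -7.9439). The perpendicularity gives VD at right angles to EV, so VD runs at 177.10°; with |VD| = 8.8, D = (0.37834, -7.4987). Then |AD| = |D − A| = 7.5082.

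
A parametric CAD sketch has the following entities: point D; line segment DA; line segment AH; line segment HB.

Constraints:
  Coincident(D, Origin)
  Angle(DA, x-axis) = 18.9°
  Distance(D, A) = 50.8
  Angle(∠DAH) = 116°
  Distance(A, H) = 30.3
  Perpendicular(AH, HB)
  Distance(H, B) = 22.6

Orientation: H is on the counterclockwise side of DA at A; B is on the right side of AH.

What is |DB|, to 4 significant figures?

86.16

D is at the origin; DA runs at 18.9° with length 50.8, so A = 50.8·(cos 18.9°, sin 18.9°) = (48.06, 16.46). ∠DAH = 116.0°, so AH runs at 18.9° + (180° − 116.0°) = 82.90° from the x-axis; with |AH| = 30.3, H = A + 30.3·(cos 82.90°, sin 82.90°) = (51.81, 46.52). AH ⟂ HB; with |HB| = 22.6 on the right of AH, B = H + 22.6·(0.9923, -0.1236) = (74.23, 43.73). Then |DB| = |B − D| = 86.16.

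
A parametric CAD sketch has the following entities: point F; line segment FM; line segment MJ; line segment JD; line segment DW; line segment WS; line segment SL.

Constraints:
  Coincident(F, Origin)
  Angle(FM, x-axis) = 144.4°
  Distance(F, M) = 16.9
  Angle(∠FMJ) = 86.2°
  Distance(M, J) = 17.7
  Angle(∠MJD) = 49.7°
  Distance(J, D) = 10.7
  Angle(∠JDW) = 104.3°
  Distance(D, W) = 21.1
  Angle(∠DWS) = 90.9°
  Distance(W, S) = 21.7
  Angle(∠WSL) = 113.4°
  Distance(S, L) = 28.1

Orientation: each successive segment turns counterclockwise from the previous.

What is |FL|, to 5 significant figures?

46.209

F is at the origin; FM runs at 144.4° with length 16.9, so M = (-13.741, 9.8379). ∠FMJ = 86.2° gives MJ at -121.80° from the x-axis; with |MJ| = 17.7, J = (-23.069, -5.2052). ∠MJD = 49.7° gives JD at 8.5000° from the x-axis; with |JD| = 10.7, D = (-12.486, -3.6237). ∠JDW = 104.3° gives DW at 84.200° from the x-axis; with |DW| = 21.1, W = (-10.354, 17.368). ∠DWS = 90.9° gives WS at 173.30° from the x-axis; with |WS| = 21.7, S = (-31.906, 19.900). ∠WSL = 113.4° gives SL at -120.10° from the x-axis; with |SL| = 28.1, L = (-45.998, -4.4107). Then |FL| = |L − F| = 46.209.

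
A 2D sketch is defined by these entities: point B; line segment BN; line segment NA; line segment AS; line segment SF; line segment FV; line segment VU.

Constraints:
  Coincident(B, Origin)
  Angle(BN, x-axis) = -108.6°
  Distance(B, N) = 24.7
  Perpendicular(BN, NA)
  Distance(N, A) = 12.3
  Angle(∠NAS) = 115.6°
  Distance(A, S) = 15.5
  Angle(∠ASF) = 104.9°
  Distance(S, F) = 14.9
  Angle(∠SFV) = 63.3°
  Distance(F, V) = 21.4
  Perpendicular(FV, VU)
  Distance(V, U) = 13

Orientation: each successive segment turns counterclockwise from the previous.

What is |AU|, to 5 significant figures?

2.8964

B is at the origin; BN runs at -108.6° with length 24.7, so N = (-7.8783, -23.410). The perpendicularity gives NA at right angles to BN, so NA runs at -18.600°; with |NA| = 12.3, A = (3.7793, -27.333). ∠NAS = 115.6° gives AS at 45.800° from the x-axis; with |AS| = 15.5, S = (14.585, -16.221). ∠ASF = 104.9° gives SF at 120.90° from the x-axis; with |SF| = 14.9, F = (6.9336, -3.4358). ∠SFV = 63.3° gives FV at -122.40° from the x-axis; with |FV| = 21.4, V = (-4.5331, -21.504). FV is perpendicular to VU, so VU runs at -32.400°; with |VU| = 13.0, U = (6.4431, -28.470). Then |AU| = |U − A| = 2.8964.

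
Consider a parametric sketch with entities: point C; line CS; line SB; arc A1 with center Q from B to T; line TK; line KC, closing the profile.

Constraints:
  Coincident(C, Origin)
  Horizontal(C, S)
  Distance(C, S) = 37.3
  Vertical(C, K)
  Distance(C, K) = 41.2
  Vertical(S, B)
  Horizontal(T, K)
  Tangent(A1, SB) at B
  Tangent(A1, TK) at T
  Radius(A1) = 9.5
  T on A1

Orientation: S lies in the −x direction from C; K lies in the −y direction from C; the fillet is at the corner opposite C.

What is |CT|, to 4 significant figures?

49.70

The virtual corner opposite C is at (-37.30, -41.20). Tangency of A1 to SB means the radius QB is perpendicular to SB and A1 meets TK tangentially, so QT is at right angles to TK, with radius 9.5, so the center Q sits 9.5 in from both sides at Q = (-27.80, -31.70). That places the tangent points at B = (-37.30, -31.70) on SB and T = (-27.80, -41.20) on TK. Then |CT| = |T − C| = 49.70.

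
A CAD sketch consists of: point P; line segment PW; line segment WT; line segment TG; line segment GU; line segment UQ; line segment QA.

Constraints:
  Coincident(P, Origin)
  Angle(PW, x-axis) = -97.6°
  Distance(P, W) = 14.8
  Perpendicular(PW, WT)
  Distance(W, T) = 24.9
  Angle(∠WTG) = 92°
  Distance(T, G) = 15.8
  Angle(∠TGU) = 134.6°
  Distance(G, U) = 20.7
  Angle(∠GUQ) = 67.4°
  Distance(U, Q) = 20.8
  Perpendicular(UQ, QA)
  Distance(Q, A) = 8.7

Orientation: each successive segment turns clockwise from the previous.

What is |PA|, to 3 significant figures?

12.5

P is at the origin; PW runs at -97.6° with length 14.8, so W = (-1.96, -14.7). PW ⟂ WT, so WT runs at 172°; with |WT| = 24.9, T = (-26.6, -11.4). ∠WTG = 92.0° gives TG at 84.4° from the x-axis; with |TG| = 15.8, G = (-25.1, 4.35). ∠TGU = 134.6° gives GU at 39.0° from the x-axis; with |GU| = 20.7, U = (-9.01, 17.4). ∠GUQ = 67.4° gives UQ at -73.6° from the x-axis; with |UQ| = 20.8, Q = (-3.14, -2.58). UQ is perpendicular to QA, so QA runs at -164°; with |QA| = 8.7, A = (-11.5, -5.04). Then |PA| = |A − P| = 12.5.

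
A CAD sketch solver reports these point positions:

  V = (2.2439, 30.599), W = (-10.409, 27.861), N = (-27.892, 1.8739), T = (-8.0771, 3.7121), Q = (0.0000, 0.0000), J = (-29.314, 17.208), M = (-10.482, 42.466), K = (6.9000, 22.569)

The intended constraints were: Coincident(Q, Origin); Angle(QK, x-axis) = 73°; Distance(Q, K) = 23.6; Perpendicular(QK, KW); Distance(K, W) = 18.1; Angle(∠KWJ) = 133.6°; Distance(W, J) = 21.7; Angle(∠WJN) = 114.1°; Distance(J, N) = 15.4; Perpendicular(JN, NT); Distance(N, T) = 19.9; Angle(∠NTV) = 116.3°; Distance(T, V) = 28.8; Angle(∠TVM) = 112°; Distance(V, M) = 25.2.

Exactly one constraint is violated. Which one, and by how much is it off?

Distance(V, M) = 25.2 — off by 7.80.

Q = (0.00, 0.00) ✓; QK at 73.00° ✓; |QK| = 23.60 ✓; ∠(QK, KW) = 90.00° ✓; |KW| = 18.10 ✓; ∠KWJ = 133.6° ✓; |WJ| = 21.70 ✓; ∠WJN = 114.1° ✓; |JN| = 15.40 ✓; ∠(JN, NT) = 90.00° ✓; |NT| = 19.90 ✓; ∠NTV = 116.3° ✓; |TV| = 28.80 ✓; ∠TVM = 112.0° ✓; |VM| = 17.40 ✗.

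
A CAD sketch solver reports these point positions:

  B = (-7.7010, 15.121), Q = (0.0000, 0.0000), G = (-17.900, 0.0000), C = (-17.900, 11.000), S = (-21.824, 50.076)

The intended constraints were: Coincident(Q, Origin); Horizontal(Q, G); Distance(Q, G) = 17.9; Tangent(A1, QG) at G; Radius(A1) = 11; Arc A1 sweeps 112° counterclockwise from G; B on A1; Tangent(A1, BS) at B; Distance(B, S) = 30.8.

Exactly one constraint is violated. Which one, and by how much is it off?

Distance(B, S) = 30.8 — off by 6.90.

Q = (0.00, 0.00) ✓; Q.y = 0.00, G.y = 0.00 ✓; |QG| = 17.90 ✓; ∠(CG, GQ) = 90.00° ✓; |CG| = 11.00 ✓; bearing(C→B) − bearing(C→G) = 112.0° ✓; |CB| = 11.00 ✓; ∠(CB, BS) = 90.00° ✓; |BS| = 37.70 ✗.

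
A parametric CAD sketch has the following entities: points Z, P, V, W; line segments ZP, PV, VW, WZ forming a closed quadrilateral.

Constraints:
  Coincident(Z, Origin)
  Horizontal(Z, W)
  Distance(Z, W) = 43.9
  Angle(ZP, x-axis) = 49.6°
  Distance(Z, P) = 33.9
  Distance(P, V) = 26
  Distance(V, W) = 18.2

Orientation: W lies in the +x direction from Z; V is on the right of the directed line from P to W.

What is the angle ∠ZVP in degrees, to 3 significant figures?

81.9°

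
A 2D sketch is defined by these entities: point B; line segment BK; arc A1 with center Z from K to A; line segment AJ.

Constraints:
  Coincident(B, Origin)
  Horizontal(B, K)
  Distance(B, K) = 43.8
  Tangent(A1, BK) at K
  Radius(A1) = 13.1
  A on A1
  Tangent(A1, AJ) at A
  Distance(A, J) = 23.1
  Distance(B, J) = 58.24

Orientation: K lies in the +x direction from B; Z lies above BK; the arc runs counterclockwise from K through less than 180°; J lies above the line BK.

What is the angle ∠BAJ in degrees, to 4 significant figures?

78.06°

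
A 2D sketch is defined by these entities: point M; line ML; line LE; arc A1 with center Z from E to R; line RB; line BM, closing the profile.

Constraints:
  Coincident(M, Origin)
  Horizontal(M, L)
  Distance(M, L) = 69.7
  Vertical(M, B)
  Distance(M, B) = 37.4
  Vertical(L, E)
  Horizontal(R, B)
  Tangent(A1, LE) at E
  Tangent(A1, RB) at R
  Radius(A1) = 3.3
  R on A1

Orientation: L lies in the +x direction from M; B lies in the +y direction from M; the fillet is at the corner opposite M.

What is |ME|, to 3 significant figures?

77.6

M is at the origin; ML is horizontal with |ML| = 69.7 and L on the +x side, so L = (69.7, 0.00). MB is vertical with |MB| = 37.4 and B on the +y side, so B = (0.00, 37.4). The virtual corner opposite M is at (69.7, 37.4). Since A1 is tangent to LE there, ZE ⟂ LE and tangency of A1 to RB means the radius ZR is perpendicular to RB, with radius 3.3, so the center Z sits 3.3 in from both sides at Z = (66.4, 34.1). That places the tangent points at E = (69.7, 34.1) on LE and R = (66.4, 37.4) on RB. Then |ME| = |E − M| = 77.6.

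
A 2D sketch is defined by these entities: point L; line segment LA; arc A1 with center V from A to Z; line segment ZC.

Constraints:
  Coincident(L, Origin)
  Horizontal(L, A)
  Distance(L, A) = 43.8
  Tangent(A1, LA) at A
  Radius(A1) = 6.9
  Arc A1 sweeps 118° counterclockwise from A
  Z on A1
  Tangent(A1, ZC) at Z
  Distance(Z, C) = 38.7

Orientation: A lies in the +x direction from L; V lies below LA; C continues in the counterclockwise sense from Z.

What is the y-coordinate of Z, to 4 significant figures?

-10.14

L is at the origin; LA is horizontal with |LA| = 43.8 and A on the +x side, so A = (43.80, 0.000). A1 meets LA tangentially, so VA is at right angles to LA, so V = A + (0, -6.9) = (43.80, -6.900). On A1, A sits at bearing 90° from V; a 118° counterclockwise sweep puts Z at bearing 208°, so Z = V + 6.9·(cos 208°, sin 208°) = (37.71, -10.14). So Z.y = -10.14.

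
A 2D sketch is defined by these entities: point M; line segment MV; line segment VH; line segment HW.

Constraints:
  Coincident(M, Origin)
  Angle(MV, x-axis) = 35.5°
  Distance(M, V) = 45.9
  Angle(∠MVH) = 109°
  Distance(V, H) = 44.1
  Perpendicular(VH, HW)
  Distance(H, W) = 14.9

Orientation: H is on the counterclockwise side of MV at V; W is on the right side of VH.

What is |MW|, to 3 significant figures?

83.0

∠MVH = 109.0°, so VH runs at 35.5° + (180° − 109.0°) = 106° from the x-axis; with |VH| = 44.1, H = V + 44.1·(cos 106°, sin 106°) = (24.8, 68.9). VH ⟂ HW; with |HW| = 14.9 on the right of VH, W = H + 14.9·(0.959, 0.284) = (39.1, 73.2). Then |MW| = |W − M| = 83.0.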